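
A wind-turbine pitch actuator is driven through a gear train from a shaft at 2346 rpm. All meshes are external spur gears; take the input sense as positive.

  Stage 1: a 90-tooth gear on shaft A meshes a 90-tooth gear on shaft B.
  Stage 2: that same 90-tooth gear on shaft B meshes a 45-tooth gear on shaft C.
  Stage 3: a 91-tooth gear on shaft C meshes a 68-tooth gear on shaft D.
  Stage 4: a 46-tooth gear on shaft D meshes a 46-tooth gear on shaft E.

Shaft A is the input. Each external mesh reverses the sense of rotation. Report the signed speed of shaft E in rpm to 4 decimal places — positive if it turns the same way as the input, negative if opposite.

+6279.0000 rpm (same as input, |ω| = 6279.0000 rpm)

Stage 1 [90T→90T]: ω = 2346.0000×90/90 = 2346.0000 rpm, dir flips to −; running = −2346.0000
Stage 2 [90T→45T]: ω = 2346.0000×90/45 = 4692.0000 rpm, dir flips to +; running = +4692.0000
Stage 3 [91T→68T]: ω = 4692.0000×91/68 = 6279.0000 rpm, dir flips to −; running = −6279.0000
Stage 4 [46T→46T]: ω = 6279.0000×46/46 = 6279.0000 rpm, dir flips to +; running = +6279.0000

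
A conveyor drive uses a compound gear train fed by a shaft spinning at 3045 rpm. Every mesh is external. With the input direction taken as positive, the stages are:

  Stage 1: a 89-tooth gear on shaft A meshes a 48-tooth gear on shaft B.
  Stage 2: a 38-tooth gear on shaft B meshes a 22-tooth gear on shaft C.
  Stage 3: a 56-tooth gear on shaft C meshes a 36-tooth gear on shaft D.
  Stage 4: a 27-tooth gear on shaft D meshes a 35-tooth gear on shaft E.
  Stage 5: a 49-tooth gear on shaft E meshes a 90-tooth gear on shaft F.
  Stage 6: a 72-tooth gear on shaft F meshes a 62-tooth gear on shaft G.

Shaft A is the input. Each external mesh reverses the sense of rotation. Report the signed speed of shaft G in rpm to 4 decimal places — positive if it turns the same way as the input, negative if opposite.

Stage 1 [89T→48T]: ω = 3045.0000×89/48 = 5645.9375 rpm, dir flips to −; running = −5645.9375
Stage 2 [38T→22T]: ω = 5645.9375×38/22 = 9752.0739 rpm, dir flips to +; running = +9752.0739
Stage 3 [56T→36T]: ω = 9752.0739×56/36 = 15169.8927 rpm, dir flips to −; running = −15169.8927
Stage 4 [27T→35T]: ω = 15169.8927×27/35 = 11702.4886 rpm, dir flips to +; running = +11702.4886
Stage 5 [49T→90T]: ω = 11702.4886×49/90 = 6371.3549 rpm, dir flips to −; running = −6371.3549
Stage 6 [72T→62T]: ω = 6371.3549×72/62 = 7398.9928 rpm, dir flips to +; running = +7398.9928

+7398.9928 rpm (same as input, |ω| = 7398.9928 rpm)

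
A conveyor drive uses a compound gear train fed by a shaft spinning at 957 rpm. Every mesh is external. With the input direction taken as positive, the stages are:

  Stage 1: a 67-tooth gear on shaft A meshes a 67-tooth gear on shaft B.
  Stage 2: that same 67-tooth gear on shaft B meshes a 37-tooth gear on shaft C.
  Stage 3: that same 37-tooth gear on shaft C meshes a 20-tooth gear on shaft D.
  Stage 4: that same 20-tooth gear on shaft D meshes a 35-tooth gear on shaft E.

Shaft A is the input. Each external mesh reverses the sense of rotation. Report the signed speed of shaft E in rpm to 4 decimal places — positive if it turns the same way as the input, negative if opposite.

+1831.9714 rpm (same as input, |ω| = 1831.9714 rpm)

Stage 1 [67T→67T]: ω = 957.0000×67/67 = 957.0000 rpm, dir flips to −; running = −957.0000
Stage 2 [67T→37T]: ω = 957.0000×67/37 = 1732.9459 rpm, dir flips to +; running = +1732.9459
Stage 3 [37T→20T]: ω = 1732.9459×37/20 = 3205.9500 rpm, dir flips to −; running = −3205.9500
Stage 4 [20T→35T]: ω = 3205.9500×20/35 = 1831.9714 rpm, dir flips to +; running = +1831.9714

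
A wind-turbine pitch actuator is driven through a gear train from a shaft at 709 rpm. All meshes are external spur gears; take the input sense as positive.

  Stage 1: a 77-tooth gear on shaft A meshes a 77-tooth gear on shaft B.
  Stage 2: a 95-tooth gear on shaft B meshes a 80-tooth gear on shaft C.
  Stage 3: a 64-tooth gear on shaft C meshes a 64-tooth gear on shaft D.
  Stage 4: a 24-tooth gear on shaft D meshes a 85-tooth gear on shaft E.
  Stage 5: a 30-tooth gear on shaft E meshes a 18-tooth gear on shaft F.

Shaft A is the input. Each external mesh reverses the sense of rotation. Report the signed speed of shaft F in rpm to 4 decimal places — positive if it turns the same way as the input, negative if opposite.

-396.2059 rpm (opposite to input, |ω| = 396.2059 rpm)

Stage 1 [77T→77T]: ω = 709.0000×77/77 = 709.0000 rpm, dir flips to −; running = −709.0000
Stage 2 [95T→80T]: ω = 709.0000×95/80 = 841.9375 rpm, dir flips to +; running = +841.9375
Stage 3 [64T→64T]: ω = 841.9375×64/64 = 841.9375 rpm, dir flips to −; running = −841.9375
Stage 4 [24T→85T]: ω = 841.9375×24/85 = 237.7235 rpm, dir flips to +; running = +237.7235
Stage 5 [30T→18T]: ω = 237.7235×30/18 = 396.2059 rpm, dir flips to −; running = −396.2059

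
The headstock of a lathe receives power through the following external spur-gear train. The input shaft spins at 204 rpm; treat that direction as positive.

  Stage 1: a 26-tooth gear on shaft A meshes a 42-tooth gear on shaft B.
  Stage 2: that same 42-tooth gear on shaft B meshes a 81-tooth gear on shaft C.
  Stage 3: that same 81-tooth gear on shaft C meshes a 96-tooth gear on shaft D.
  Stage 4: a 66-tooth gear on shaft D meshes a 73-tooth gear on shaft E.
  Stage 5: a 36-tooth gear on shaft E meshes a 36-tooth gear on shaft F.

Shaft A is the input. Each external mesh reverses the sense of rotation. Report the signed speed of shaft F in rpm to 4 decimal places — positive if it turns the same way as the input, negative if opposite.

Stage 1 [26T→42T]: ω = 204.0000×26/42 = 126.2857 rpm, dir flips to −; running = −126.2857
Stage 2 [42T→81T]: ω = 126.2857×42/81 = 65.4815 rpm, dir flips to +; running = +65.4815
Stage 3 [81T→96T]: ω = 65.4815×81/96 = 55.2500 rpm, dir flips to −; running = −55.2500
Stage 4 [66T→73T]: ω = 55.2500×66/73 = 49.9521 rpm, dir flips to +; running = +49.9521
Stage 5 [36T→36T]: ω = 49.9521×36/36 = 49.9521 rpm, dir flips to −; running = −49.9521

-49.9521 rpm (opposite to input, |ω| = 49.9521 rpm)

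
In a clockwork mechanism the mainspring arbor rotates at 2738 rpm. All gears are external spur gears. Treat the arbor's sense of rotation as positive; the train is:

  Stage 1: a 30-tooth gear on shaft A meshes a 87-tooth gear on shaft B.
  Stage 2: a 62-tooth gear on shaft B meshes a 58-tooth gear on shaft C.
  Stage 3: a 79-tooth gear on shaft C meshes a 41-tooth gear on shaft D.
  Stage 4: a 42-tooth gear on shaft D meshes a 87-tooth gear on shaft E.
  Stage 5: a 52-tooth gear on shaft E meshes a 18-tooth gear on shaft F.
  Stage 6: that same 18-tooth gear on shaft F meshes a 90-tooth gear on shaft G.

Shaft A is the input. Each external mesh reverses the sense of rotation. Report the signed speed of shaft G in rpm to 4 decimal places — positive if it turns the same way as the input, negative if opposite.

+542.4169 rpm (same as input, |ω| = 542.4169 rpm)

Stage 1 [30T→87T]: ω = 2738.0000×30/87 = 944.1379 rpm, dir flips to −; running = −944.1379
Stage 2 [62T→58T]: ω = 944.1379×62/58 = 1009.2509 rpm, dir flips to +; running = +1009.2509
Stage 3 [79T→41T]: ω = 1009.2509×79/41 = 1944.6542 rpm, dir flips to −; running = −1944.6542
Stage 4 [42T→87T]: ω = 1944.6542×42/87 = 938.7986 rpm, dir flips to +; running = +938.7986
Stage 5 [52T→18T]: ω = 938.7986×52/18 = 2712.0847 rpm, dir flips to −; running = −2712.0847
Stage 6 [18T→90T]: ω = 2712.0847×18/90 = 542.4169 rpm, dir flips to +; running = +542.4169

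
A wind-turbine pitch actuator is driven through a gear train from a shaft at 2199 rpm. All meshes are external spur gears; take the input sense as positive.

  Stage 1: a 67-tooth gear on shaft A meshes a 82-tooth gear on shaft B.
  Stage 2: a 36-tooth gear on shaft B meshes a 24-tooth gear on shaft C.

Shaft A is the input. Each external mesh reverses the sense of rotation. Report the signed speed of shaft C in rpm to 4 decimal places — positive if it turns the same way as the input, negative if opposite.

Stage 1 [67T→82T]: ω = 2199.0000×67/82 = 1796.7439 rpm, dir flips to −; running = −1796.7439
Stage 2 [36T→24T]: ω = 1796.7439×36/24 = 2695.1159 rpm, dir flips to +; running = +2695.1159

+2695.1159 rpm (same as input, |ω| = 2695.1159 rpm)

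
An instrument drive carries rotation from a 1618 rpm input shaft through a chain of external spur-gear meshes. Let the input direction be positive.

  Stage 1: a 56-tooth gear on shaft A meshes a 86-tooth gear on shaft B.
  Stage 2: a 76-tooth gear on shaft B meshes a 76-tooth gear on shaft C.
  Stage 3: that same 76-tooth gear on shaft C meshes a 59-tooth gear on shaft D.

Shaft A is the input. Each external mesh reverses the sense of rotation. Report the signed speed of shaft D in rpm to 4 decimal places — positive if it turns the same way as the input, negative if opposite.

Stage 1 [56T→86T]: ω = 1618.0000×56/86 = 1053.5814 rpm, dir flips to −; running = −1053.5814
Stage 2 [76T→76T]: ω = 1053.5814×76/76 = 1053.5814 rpm, dir flips to +; running = +1053.5814
Stage 3 [76T→59T]: ω = 1053.5814×76/59 = 1357.1557 rpm, dir flips to −; running = −1357.1557

-1357.1557 rpm (opposite to input, |ω| = 1357.1557 rpm)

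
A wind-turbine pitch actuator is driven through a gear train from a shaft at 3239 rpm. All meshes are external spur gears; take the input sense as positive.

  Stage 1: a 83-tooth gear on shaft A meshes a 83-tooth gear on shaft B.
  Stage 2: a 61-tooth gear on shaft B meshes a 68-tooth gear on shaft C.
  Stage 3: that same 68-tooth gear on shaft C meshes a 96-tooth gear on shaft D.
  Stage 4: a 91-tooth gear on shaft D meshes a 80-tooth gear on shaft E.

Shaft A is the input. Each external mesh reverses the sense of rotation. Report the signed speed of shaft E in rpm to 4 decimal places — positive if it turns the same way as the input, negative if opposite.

+2341.1053 rpm (same as input, |ω| = 2341.1053 rpm)

Stage 1 [83T→83T]: ω = 3239.0000×83/83 = 3239.0000 rpm, dir flips to −; running = −3239.0000
Stage 2 [61T→68T]: ω = 3239.0000×61/68 = 2905.5735 rpm, dir flips to +; running = +2905.5735
Stage 3 [68T→96T]: ω = 2905.5735×68/96 = 2058.1146 rpm, dir flips to −; running = −2058.1146
Stage 4 [91T→80T]: ω = 2058.1146×91/80 = 2341.1053 rpm, dir flips to +; running = +2341.1053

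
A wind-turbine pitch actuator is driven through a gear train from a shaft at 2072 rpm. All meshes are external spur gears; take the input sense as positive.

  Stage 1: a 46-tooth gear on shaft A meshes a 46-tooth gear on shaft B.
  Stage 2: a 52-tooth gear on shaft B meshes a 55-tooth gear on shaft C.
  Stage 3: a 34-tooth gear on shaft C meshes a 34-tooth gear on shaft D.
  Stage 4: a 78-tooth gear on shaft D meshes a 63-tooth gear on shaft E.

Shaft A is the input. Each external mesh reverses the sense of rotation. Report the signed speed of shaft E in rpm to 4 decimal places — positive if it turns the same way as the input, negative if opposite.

Stage 1 [46T→46T]: ω = 2072.0000×46/46 = 2072.0000 rpm, dir flips to −; running = −2072.0000
Stage 2 [52T→55T]: ω = 2072.0000×52/55 = 1958.9818 rpm, dir flips to +; running = +1958.9818
Stage 3 [34T→34T]: ω = 1958.9818×34/34 = 1958.9818 rpm, dir flips to −; running = −1958.9818
Stage 4 [78T→63T]: ω = 1958.9818×78/63 = 2425.4061 rpm, dir flips to +; running = +2425.4061

+2425.4061 rpm (same as input, |ω| = 2425.4061 rpm)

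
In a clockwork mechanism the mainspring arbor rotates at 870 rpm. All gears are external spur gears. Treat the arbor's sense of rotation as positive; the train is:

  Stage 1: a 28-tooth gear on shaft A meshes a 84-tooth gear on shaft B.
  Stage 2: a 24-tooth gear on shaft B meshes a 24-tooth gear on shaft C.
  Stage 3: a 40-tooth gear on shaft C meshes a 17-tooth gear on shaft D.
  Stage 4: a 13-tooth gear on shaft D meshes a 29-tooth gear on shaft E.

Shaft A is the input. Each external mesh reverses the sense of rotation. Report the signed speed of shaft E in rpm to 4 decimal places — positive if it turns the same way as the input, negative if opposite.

+305.8824 rpm (same as input, |ω| = 305.8824 rpm)

Stage 1 [28T→84T]: ω = 870.0000×28/84 = 290.0000 rpm, dir flips to −; running = −290.0000
Stage 2 [24T→24T]: ω = 290.0000×24/24 = 290.0000 rpm, dir flips to +; running = +290.0000
Stage 3 [40T→17T]: ω = 290.0000×40/17 = 682.3529 rpm, dir flips to −; running = −682.3529
Stage 4 [13T→29T]: ω = 682.3529×13/29 = 305.8824 rpm, dir flips to +; running = +305.8824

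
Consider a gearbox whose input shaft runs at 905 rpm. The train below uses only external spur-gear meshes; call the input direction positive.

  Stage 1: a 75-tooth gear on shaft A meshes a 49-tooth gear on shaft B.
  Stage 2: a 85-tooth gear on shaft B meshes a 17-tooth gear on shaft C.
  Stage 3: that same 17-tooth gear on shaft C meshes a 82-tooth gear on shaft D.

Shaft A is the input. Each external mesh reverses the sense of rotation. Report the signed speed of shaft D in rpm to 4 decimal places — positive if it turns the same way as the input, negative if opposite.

-1435.8823 rpm (opposite to input, |ω| = 1435.8823 rpm)

Stage 1 [75T→49T]: ω = 905.0000×75/49 = 1385.2041 rpm, dir flips to −; running = −1385.2041
Stage 2 [85T→17T]: ω = 1385.2041×85/17 = 6926.0204 rpm, dir flips to +; running = +6926.0204
Stage 3 [17T→82T]: ω = 6926.0204×17/82 = 1435.8823 rpm, dir flips to −; running = −1435.8823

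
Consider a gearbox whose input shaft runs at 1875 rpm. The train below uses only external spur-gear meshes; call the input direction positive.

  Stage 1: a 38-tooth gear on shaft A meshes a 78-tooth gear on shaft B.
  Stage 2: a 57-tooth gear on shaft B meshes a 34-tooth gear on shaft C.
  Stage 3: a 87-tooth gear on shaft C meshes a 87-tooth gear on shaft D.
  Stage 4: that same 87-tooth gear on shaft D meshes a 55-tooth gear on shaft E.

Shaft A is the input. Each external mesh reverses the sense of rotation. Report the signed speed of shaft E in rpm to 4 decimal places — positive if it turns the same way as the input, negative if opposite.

+2422.3828 rpm (same as input, |ω| = 2422.3828 rpm)

Stage 1 [38T→78T]: ω = 1875.0000×38/78 = 913.4615 rpm, dir flips to −; running = −913.4615
Stage 2 [57T→34T]: ω = 913.4615×57/34 = 1531.3914 rpm, dir flips to +; running = +1531.3914
Stage 3 [87T→87T]: ω = 1531.3914×87/87 = 1531.3914 rpm, dir flips to −; running = −1531.3914
Stage 4 [87T→55T]: ω = 1531.3914×87/55 = 2422.3828 rpm, dir flips to +; running = +2422.3828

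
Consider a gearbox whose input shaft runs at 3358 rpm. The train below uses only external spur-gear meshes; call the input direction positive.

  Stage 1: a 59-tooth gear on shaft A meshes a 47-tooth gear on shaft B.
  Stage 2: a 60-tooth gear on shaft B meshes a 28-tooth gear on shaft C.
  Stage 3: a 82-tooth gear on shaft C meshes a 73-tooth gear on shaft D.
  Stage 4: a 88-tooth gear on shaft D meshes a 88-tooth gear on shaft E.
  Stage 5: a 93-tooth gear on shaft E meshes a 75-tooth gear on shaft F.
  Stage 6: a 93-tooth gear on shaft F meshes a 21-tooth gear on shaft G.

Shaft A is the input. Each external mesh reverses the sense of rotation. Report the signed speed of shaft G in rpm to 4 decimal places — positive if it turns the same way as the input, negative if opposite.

+55719.1389 rpm (same as input, |ω| = 55719.1389 rpm)

Stage 1 [59T→47T]: ω = 3358.0000×59/47 = 4215.3617 rpm, dir flips to −; running = −4215.3617
Stage 2 [60T→28T]: ω = 4215.3617×60/28 = 9032.9179 rpm, dir flips to +; running = +9032.9179
Stage 3 [82T→73T]: ω = 9032.9179×82/73 = 10146.5653 rpm, dir flips to −; running = −10146.5653
Stage 4 [88T→88T]: ω = 10146.5653×88/88 = 10146.5653 rpm, dir flips to +; running = +10146.5653
Stage 5 [93T→75T]: ω = 10146.5653×93/75 = 12581.7410 rpm, dir flips to −; running = −12581.7410
Stage 6 [93T→21T]: ω = 12581.7410×93/21 = 55719.1389 rpm, dir flips to +; running = +55719.1389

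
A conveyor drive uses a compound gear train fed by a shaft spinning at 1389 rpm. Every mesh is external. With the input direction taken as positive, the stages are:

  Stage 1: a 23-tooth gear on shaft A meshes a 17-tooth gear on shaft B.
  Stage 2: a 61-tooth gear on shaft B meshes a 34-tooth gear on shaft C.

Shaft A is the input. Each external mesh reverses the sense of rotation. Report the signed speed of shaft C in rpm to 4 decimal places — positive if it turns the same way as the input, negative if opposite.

Stage 1 [23T→17T]: ω = 1389.0000×23/17 = 1879.2353 rpm, dir flips to −; running = −1879.2353
Stage 2 [61T→34T]: ω = 1879.2353×61/34 = 3371.5692 rpm, dir flips to +; running = +3371.5692

+3371.5692 rpm (same as input, |ω| = 3371.5692 rpm)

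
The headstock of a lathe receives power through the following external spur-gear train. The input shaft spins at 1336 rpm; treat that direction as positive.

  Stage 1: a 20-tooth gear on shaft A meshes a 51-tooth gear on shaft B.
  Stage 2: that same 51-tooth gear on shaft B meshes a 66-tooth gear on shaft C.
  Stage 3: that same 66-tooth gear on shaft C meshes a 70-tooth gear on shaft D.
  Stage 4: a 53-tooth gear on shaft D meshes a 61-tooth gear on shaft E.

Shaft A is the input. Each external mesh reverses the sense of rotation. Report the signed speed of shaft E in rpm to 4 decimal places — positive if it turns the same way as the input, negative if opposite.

Stage 1 [20T→51T]: ω = 1336.0000×20/51 = 523.9216 rpm, dir flips to −; running = −523.9216
Stage 2 [51T→66T]: ω = 523.9216×51/66 = 404.8485 rpm, dir flips to +; running = +404.8485
Stage 3 [66T→70T]: ω = 404.8485×66/70 = 381.7143 rpm, dir flips to −; running = −381.7143
Stage 4 [53T→61T]: ω = 381.7143×53/61 = 331.6534 rpm, dir flips to +; running = +331.6534

+331.6534 rpm (same as input, |ω| = 331.6534 rpm)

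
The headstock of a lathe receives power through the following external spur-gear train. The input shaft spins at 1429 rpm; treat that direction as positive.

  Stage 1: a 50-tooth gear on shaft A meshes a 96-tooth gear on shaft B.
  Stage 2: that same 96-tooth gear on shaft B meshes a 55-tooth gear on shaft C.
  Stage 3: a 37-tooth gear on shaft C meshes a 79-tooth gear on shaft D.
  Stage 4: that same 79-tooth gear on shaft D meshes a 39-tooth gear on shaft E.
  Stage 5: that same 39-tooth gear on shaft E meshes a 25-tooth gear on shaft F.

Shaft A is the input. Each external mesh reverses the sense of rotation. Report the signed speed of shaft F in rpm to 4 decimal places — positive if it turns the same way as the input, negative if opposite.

-1922.6545 rpm (opposite to input, |ω| = 1922.6545 rpm)

Stage 1 [50T→96T]: ω = 1429.0000×50/96 = 744.2708 rpm, dir flips to −; running = −744.2708
Stage 2 [96T→55T]: ω = 744.2708×96/55 = 1299.0909 rpm, dir flips to +; running = +1299.0909
Stage 3 [37T→79T]: ω = 1299.0909×37/79 = 608.4350 rpm, dir flips to −; running = −608.4350
Stage 4 [79T→39T]: ω = 608.4350×79/39 = 1232.4709 rpm, dir flips to +; running = +1232.4709
Stage 5 [39T→25T]: ω = 1232.4709×39/25 = 1922.6545 rpm, dir flips to −; running = −1922.6545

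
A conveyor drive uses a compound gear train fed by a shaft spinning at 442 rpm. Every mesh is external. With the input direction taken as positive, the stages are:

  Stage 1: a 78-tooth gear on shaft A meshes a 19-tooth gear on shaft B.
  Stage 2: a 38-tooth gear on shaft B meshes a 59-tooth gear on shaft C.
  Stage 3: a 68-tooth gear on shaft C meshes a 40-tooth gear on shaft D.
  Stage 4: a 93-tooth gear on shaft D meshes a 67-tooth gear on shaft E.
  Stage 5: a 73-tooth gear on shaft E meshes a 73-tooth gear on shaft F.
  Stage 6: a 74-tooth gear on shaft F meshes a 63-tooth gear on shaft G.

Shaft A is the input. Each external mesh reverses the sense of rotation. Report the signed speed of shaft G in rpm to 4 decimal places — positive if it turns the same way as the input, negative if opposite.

+3239.2398 rpm (same as input, |ω| = 3239.2398 rpm)

Stage 1 [78T→19T]: ω = 442.0000×78/19 = 1814.5263 rpm, dir flips to −; running = −1814.5263
Stage 2 [38T→59T]: ω = 1814.5263×38/59 = 1168.6780 rpm, dir flips to +; running = +1168.6780
Stage 3 [68T→40T]: ω = 1168.6780×68/40 = 1986.7525 rpm, dir flips to −; running = −1986.7525
Stage 4 [93T→67T]: ω = 1986.7525×93/67 = 2757.7311 rpm, dir flips to +; running = +2757.7311
Stage 5 [73T→73T]: ω = 2757.7311×73/73 = 2757.7311 rpm, dir flips to −; running = −2757.7311
Stage 6 [74T→63T]: ω = 2757.7311×74/63 = 3239.2398 rpm, dir flips to +; running = +3239.2398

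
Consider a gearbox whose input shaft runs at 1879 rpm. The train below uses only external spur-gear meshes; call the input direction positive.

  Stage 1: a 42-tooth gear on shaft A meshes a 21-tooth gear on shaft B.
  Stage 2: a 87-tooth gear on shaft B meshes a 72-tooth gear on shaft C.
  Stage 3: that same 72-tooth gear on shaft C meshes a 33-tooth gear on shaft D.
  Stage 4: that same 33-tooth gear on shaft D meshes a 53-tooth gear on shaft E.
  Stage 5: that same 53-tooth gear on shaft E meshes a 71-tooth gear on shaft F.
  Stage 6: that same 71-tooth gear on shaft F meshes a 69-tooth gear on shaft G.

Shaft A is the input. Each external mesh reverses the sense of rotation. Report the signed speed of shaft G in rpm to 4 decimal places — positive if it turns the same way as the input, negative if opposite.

+4738.3478 rpm (same as input, |ω| = 4738.3478 rpm)

Stage 1 [42T→21T]: ω = 1879.0000×42/21 = 3758.0000 rpm, dir flips to −; running = −3758.0000
Stage 2 [87T→72T]: ω = 3758.0000×87/72 = 4540.9167 rpm, dir flips to +; running = +4540.9167
Stage 3 [72T→33T]: ω = 4540.9167×72/33 = 9907.4545 rpm, dir flips to −; running = −9907.4545
Stage 4 [33T→53T]: ω = 9907.4545×33/53 = 6168.7925 rpm, dir flips to +; running = +6168.7925
Stage 5 [53T→71T]: ω = 6168.7925×53/71 = 4604.8732 rpm, dir flips to −; running = −4604.8732
Stage 6 [71T→69T]: ω = 4604.8732×71/69 = 4738.3478 rpm, dir flips to +; running = +4738.3478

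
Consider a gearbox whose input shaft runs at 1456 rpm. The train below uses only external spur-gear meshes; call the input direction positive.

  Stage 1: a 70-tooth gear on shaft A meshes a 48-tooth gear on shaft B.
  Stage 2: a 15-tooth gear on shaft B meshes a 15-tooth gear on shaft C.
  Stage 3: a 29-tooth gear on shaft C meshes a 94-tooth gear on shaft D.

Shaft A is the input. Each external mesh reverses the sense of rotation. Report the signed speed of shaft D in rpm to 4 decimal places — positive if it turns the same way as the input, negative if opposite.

-655.0709 rpm (opposite to input, |ω| = 655.0709 rpm)

Stage 1 [70T→48T]: ω = 1456.0000×70/48 = 2123.3333 rpm, dir flips to −; running = −2123.3333
Stage 2 [15T→15T]: ω = 2123.3333×15/15 = 2123.3333 rpm, dir flips to +; running = +2123.3333
Stage 3 [29T→94T]: ω = 2123.3333×29/94 = 655.0709 rpm, dir flips to −; running = −655.0709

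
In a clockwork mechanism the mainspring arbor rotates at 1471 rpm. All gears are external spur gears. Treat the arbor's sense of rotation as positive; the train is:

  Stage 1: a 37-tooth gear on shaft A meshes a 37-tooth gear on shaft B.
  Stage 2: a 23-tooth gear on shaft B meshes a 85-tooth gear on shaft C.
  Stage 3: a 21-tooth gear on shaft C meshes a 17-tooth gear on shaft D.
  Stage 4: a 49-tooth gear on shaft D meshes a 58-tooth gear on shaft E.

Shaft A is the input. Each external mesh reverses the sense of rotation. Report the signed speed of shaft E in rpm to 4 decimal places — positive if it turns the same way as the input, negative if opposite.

Stage 1 [37T→37T]: ω = 1471.0000×37/37 = 1471.0000 rpm, dir flips to −; running = −1471.0000
Stage 2 [23T→85T]: ω = 1471.0000×23/85 = 398.0353 rpm, dir flips to +; running = +398.0353
Stage 3 [21T→17T]: ω = 398.0353×21/17 = 491.6907 rpm, dir flips to −; running = −491.6907
Stage 4 [49T→58T]: ω = 491.6907×49/58 = 415.3938 rpm, dir flips to +; running = +415.3938

+415.3938 rpm (same as input, |ω| = 415.3938 rpm)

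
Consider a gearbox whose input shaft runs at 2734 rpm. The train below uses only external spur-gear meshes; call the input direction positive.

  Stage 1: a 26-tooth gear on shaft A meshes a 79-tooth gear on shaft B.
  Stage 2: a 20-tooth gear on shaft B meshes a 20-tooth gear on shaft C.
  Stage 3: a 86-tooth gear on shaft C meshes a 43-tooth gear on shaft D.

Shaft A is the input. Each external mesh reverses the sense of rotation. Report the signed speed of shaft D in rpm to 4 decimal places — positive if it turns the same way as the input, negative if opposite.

Stage 1 [26T→79T]: ω = 2734.0000×26/79 = 899.7975 rpm, dir flips to −; running = −899.7975
Stage 2 [20T→20T]: ω = 899.7975×20/20 = 899.7975 rpm, dir flips to +; running = +899.7975
Stage 3 [86T→43T]: ω = 899.7975×86/43 = 1799.5949 rpm, dir flips to −; running = −1799.5949

-1799.5949 rpm (opposite to input, |ω| = 1799.5949 rpm)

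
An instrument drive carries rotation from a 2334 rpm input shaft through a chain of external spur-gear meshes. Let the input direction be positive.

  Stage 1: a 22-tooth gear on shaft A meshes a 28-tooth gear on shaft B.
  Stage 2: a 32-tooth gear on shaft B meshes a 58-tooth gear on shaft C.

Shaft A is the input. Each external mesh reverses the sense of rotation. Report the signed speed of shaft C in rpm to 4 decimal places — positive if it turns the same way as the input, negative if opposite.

+1011.7833 rpm (same as input, |ω| = 1011.7833 rpm)

Stage 1 [22T→28T]: ω = 2334.0000×22/28 = 1833.8571 rpm, dir flips to −; running = −1833.8571
Stage 2 [32T→58T]: ω = 1833.8571×32/58 = 1011.7833 rpm, dir flips to +; running = +1011.7833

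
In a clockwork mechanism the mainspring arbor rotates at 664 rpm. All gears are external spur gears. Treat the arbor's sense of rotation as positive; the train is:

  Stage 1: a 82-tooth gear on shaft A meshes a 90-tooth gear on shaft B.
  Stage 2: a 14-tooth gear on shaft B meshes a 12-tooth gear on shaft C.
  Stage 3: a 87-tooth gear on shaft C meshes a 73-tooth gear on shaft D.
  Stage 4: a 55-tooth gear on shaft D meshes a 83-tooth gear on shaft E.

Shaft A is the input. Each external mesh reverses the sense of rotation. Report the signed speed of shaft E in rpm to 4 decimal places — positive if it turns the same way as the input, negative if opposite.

+557.4003 rpm (same as input, |ω| = 557.4003 rpm)

Stage 1 [82T→90T]: ω = 664.0000×82/90 = 604.9778 rpm, dir flips to −; running = −604.9778
Stage 2 [14T→12T]: ω = 604.9778×14/12 = 705.8074 rpm, dir flips to +; running = +705.8074
Stage 3 [87T→73T]: ω = 705.8074×87/73 = 841.1677 rpm, dir flips to −; running = −841.1677
Stage 4 [55T→83T]: ω = 841.1677×55/83 = 557.4003 rpm, dir flips to +; running = +557.4003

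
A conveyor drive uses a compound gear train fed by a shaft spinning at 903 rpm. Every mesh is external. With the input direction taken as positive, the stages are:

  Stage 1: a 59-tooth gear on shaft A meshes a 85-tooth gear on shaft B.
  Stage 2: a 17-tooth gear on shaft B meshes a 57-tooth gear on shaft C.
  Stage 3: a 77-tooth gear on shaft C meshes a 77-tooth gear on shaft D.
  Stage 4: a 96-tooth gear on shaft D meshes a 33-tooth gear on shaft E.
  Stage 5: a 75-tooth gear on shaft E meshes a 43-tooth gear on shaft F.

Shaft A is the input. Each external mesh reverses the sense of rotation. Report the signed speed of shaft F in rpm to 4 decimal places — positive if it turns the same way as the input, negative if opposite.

-948.5167 rpm (opposite to input, |ω| = 948.5167 rpm)

Stage 1 [59T→85T]: ω = 903.0000×59/85 = 626.7882 rpm, dir flips to −; running = −626.7882
Stage 2 [17T→57T]: ω = 626.7882×17/57 = 186.9368 rpm, dir flips to +; running = +186.9368
Stage 3 [77T→77T]: ω = 186.9368×77/77 = 186.9368 rpm, dir flips to −; running = −186.9368
Stage 4 [96T→33T]: ω = 186.9368×96/33 = 543.8163 rpm, dir flips to +; running = +543.8163
Stage 5 [75T→43T]: ω = 543.8163×75/43 = 948.5167 rpm, dir flips to −; running = −948.5167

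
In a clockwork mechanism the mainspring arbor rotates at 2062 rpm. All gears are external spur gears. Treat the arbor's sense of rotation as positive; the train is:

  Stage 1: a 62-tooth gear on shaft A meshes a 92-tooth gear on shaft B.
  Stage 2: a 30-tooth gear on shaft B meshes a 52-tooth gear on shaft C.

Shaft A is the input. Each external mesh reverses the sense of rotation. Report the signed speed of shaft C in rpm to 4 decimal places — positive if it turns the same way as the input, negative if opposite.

+801.6973 rpm (same as input, |ω| = 801.6973 rpm)

Stage 1 [62T→92T]: ω = 2062.0000×62/92 = 1389.6087 rpm, dir flips to −; running = −1389.6087
Stage 2 [30T→52T]: ω = 1389.6087×30/52 = 801.6973 rpm, dir flips to +; running = +801.6973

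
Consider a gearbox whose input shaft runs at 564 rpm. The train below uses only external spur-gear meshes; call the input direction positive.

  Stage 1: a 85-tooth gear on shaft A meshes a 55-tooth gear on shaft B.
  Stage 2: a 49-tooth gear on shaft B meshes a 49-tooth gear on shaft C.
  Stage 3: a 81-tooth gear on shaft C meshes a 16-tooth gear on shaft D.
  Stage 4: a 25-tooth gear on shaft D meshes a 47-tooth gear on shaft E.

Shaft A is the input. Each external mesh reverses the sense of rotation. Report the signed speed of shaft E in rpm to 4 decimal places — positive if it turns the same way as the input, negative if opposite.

Stage 1 [85T→55T]: ω = 564.0000×85/55 = 871.6364 rpm, dir flips to −; running = −871.6364
Stage 2 [49T→49T]: ω = 871.6364×49/49 = 871.6364 rpm, dir flips to +; running = +871.6364
Stage 3 [81T→16T]: ω = 871.6364×81/16 = 4412.6591 rpm, dir flips to −; running = −4412.6591
Stage 4 [25T→47T]: ω = 4412.6591×25/47 = 2347.1591 rpm, dir flips to +; running = +2347.1591

+2347.1591 rpm (same as input, |ω| = 2347.1591 rpm)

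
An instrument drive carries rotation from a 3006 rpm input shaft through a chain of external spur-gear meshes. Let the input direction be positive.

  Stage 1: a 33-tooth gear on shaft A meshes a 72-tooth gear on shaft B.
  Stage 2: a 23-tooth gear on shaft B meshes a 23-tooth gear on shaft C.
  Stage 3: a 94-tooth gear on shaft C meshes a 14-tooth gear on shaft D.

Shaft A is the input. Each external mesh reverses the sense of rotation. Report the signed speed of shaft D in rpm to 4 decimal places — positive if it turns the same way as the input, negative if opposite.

-9250.6071 rpm (opposite to input, |ω| = 9250.6071 rpm)

Stage 1 [33T→72T]: ω = 3006.0000×33/72 = 1377.7500 rpm, dir flips to −; running = −1377.7500
Stage 2 [23T→23T]: ω = 1377.7500×23/23 = 1377.7500 rpm, dir flips to +; running = +1377.7500
Stage 3 [94T→14T]: ω = 1377.7500×94/14 = 9250.6071 rpm, dir flips to −; running = −9250.6071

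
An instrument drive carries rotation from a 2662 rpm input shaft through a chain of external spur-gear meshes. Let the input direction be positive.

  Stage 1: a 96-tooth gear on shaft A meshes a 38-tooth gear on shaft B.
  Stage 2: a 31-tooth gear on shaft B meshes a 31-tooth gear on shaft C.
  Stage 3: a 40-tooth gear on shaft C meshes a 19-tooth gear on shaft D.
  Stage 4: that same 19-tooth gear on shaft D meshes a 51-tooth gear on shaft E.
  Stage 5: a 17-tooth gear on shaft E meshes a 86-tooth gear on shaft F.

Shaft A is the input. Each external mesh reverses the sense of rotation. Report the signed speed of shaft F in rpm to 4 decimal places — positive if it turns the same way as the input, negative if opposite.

Stage 1 [96T→38T]: ω = 2662.0000×96/38 = 6725.0526 rpm, dir flips to −; running = −6725.0526
Stage 2 [31T→31T]: ω = 6725.0526×31/31 = 6725.0526 rpm, dir flips to +; running = +6725.0526
Stage 3 [40T→19T]: ω = 6725.0526×40/19 = 14158.0055 rpm, dir flips to −; running = −14158.0055
Stage 4 [19T→51T]: ω = 14158.0055×19/51 = 5274.5511 rpm, dir flips to +; running = +5274.5511
Stage 5 [17T→86T]: ω = 5274.5511×17/86 = 1042.6438 rpm, dir flips to −; running = −1042.6438

-1042.6438 rpm (opposite to input, |ω| = 1042.6438 rpm)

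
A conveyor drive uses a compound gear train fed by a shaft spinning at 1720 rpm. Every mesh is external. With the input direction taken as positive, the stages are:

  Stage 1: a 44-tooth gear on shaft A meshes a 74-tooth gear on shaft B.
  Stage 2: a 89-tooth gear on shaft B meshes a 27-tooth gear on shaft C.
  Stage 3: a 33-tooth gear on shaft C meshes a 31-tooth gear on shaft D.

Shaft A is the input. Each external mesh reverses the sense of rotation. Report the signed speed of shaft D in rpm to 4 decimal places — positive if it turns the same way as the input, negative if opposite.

-3588.6235 rpm (opposite to input, |ω| = 3588.6235 rpm)

Stage 1 [44T→74T]: ω = 1720.0000×44/74 = 1022.7027 rpm, dir flips to −; running = −1022.7027
Stage 2 [89T→27T]: ω = 1022.7027×89/27 = 3371.1311 rpm, dir flips to +; running = +3371.1311
Stage 3 [33T→31T]: ω = 3371.1311×33/31 = 3588.6235 rpm, dir flips to −; running = −3588.6235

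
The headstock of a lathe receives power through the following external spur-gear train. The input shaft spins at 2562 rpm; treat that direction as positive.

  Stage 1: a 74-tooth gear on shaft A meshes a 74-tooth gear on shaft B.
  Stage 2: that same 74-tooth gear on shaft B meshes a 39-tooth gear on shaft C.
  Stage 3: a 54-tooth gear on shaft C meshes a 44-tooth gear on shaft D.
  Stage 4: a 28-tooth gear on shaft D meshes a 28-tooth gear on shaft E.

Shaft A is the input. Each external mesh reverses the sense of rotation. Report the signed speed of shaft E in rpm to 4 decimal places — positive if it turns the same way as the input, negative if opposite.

+5966.0559 rpm (same as input, |ω| = 5966.0559 rpm)

Stage 1 [74T→74T]: ω = 2562.0000×74/74 = 2562.0000 rpm, dir flips to −; running = −2562.0000
Stage 2 [74T→39T]: ω = 2562.0000×74/39 = 4861.2308 rpm, dir flips to +; running = +4861.2308
Stage 3 [54T→44T]: ω = 4861.2308×54/44 = 5966.0559 rpm, dir flips to −; running = −5966.0559
Stage 4 [28T→28T]: ω = 5966.0559×28/28 = 5966.0559 rpm, dir flips to +; running = +5966.0559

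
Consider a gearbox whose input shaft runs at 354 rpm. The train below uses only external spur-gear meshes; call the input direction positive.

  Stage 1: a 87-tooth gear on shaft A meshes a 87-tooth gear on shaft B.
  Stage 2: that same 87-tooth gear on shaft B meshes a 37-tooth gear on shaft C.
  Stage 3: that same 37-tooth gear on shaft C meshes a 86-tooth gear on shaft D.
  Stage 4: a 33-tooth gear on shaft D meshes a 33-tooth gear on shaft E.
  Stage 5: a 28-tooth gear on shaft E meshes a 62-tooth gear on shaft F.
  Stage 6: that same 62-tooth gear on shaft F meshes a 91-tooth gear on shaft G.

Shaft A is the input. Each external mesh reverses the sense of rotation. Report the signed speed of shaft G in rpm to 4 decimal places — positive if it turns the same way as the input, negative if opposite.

Stage 1 [87T→87T]: ω = 354.0000×87/87 = 354.0000 rpm, dir flips to −; running = −354.0000
Stage 2 [87T→37T]: ω = 354.0000×87/37 = 832.3784 rpm, dir flips to +; running = +832.3784
Stage 3 [37T→86T]: ω = 832.3784×37/86 = 358.1163 rpm, dir flips to −; running = −358.1163
Stage 4 [33T→33T]: ω = 358.1163×33/33 = 358.1163 rpm, dir flips to +; running = +358.1163
Stage 5 [28T→62T]: ω = 358.1163×28/62 = 161.7299 rpm, dir flips to −; running = −161.7299
Stage 6 [62T→91T]: ω = 161.7299×62/91 = 110.1896 rpm, dir flips to +; running = +110.1896

+110.1896 rpm (same as input, |ω| = 110.1896 rpm)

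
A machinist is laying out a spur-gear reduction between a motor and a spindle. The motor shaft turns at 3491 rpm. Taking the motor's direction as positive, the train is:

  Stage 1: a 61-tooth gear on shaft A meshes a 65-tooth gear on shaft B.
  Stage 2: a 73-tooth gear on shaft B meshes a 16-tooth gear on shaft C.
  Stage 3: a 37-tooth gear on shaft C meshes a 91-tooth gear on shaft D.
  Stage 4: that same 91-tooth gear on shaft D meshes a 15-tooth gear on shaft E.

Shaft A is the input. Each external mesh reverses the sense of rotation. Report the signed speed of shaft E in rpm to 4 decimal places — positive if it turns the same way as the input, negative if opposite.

Stage 1 [61T→65T]: ω = 3491.0000×61/65 = 3276.1692 rpm, dir flips to −; running = −3276.1692
Stage 2 [73T→16T]: ω = 3276.1692×73/16 = 14947.5221 rpm, dir flips to +; running = +14947.5221
Stage 3 [37T→91T]: ω = 14947.5221×37/91 = 6077.5639 rpm, dir flips to −; running = −6077.5639
Stage 4 [91T→15T]: ω = 6077.5639×91/15 = 36870.5546 rpm, dir flips to +; running = +36870.5546

+36870.5546 rpm (same as input, |ω| = 36870.5546 rpm)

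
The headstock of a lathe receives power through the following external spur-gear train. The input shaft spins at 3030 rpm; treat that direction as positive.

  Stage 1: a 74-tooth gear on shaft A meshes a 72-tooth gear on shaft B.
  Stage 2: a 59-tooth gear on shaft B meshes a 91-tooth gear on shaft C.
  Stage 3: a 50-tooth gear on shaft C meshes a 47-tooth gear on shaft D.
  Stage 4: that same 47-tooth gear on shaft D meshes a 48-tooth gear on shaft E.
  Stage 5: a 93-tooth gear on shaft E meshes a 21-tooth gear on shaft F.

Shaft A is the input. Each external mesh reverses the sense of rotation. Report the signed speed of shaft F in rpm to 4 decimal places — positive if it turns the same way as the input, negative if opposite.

-9314.1857 rpm (opposite to input, |ω| = 9314.1857 rpm)

Stage 1 [74T→72T]: ω = 3030.0000×74/72 = 3114.1667 rpm, dir flips to −; running = −3114.1667
Stage 2 [59T→91T]: ω = 3114.1667×59/91 = 2019.0751 rpm, dir flips to +; running = +2019.0751
Stage 3 [50T→47T]: ω = 2019.0751×50/47 = 2147.9522 rpm, dir flips to −; running = −2147.9522
Stage 4 [47T→48T]: ω = 2147.9522×47/48 = 2103.2032 rpm, dir flips to +; running = +2103.2032
Stage 5 [93T→21T]: ω = 2103.2032×93/21 = 9314.1857 rpm, dir flips to −; running = −9314.1857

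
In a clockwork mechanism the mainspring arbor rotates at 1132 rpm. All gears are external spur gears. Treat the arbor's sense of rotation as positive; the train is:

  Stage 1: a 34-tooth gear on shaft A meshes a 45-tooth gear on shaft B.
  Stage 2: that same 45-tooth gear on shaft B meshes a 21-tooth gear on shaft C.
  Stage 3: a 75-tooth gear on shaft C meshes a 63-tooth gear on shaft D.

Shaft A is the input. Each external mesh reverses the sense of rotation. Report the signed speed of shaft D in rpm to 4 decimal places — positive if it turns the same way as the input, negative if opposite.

Stage 1 [34T→45T]: ω = 1132.0000×34/45 = 855.2889 rpm, dir flips to −; running = −855.2889
Stage 2 [45T→21T]: ω = 855.2889×45/21 = 1832.7619 rpm, dir flips to +; running = +1832.7619
Stage 3 [75T→63T]: ω = 1832.7619×75/63 = 2181.8594 rpm, dir flips to −; running = −2181.8594

-2181.8594 rpm (opposite to input, |ω| = 2181.8594 rpm)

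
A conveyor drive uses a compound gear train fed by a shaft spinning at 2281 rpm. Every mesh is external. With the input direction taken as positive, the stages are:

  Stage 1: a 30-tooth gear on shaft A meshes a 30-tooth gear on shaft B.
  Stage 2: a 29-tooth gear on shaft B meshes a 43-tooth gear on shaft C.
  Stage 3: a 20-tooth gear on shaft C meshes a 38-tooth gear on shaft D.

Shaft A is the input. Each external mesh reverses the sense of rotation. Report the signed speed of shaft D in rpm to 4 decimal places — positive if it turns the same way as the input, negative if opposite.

-809.6573 rpm (opposite to input, |ω| = 809.6573 rpm)

Stage 1 [30T→30T]: ω = 2281.0000×30/30 = 2281.0000 rpm, dir flips to −; running = −2281.0000
Stage 2 [29T→43T]: ω = 2281.0000×29/43 = 1538.3488 rpm, dir flips to +; running = +1538.3488
Stage 3 [20T→38T]: ω = 1538.3488×20/38 = 809.6573 rpm, dir flips to −; running = −809.6573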